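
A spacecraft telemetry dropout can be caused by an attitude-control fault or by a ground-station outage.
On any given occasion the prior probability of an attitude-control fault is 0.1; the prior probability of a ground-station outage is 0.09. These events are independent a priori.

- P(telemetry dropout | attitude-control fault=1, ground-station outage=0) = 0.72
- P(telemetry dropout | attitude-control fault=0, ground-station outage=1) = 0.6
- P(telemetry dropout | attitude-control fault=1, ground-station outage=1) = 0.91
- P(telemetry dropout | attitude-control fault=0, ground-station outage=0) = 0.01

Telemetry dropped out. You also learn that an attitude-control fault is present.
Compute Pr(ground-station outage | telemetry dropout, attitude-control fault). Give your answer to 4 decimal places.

Pr(ground-station outage | telemetry dropout, attitude-control fault) ≈ 0.1111

For the numerator, keep only ground-station outage=true terms: 0.91×0.09 = 0.081900
Normalizer over all consistent configurations: 0.72×0.91 + 0.91×0.09 = 0.737100
Posterior = 0.081900 / 0.737100 ≈ 0.1111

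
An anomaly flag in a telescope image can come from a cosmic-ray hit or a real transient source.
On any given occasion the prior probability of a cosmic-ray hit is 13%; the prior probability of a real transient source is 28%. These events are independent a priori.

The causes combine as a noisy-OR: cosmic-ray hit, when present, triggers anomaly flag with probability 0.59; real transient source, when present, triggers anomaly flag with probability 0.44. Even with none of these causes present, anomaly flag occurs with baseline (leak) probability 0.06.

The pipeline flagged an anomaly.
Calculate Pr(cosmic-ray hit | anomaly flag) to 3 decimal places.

Pr(cosmic-ray hit | anomaly flag) ≈ 0.360

Under noisy-OR, P(anomaly flag | causes) = 1 − (1−0.06)·∏(1−qᵢ) over the active causes.
Enumerate the 4 (cosmic-ray hit, real transient source) configurations and weight by the priors:
  P(anomaly flag) = 0.06*0.87*0.72 + 0.4736*0.87*0.28 + 0.6146*0.13*0.72 + 0.784176*0.13*0.28
        = 0.037584 + 0.115369 + 0.057527 + 0.028544 = 0.239024
The terms with cosmic-ray hit present sum to 0.086071, so
  P(cosmic-ray hit | anomaly flag) = 0.086071 / 0.239024 ≈ 0.360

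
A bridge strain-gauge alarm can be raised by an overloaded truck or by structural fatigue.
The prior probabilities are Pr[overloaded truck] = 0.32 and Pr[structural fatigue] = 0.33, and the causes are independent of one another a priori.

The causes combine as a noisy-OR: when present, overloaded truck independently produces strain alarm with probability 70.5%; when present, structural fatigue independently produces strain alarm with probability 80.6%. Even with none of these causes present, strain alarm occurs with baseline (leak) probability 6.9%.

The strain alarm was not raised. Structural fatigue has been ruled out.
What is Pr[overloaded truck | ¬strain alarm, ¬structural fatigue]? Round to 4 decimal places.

Pr[overloaded truck | ¬strain alarm, ¬structural fatigue] ≈ 0.1219

Under noisy-OR, P(strain alarm | causes) = 1 − (1−0.069)·∏(1−qᵢ) over the active causes.
P(¬strain alarm | ¬structural fatigue) = 0.931·0.68 + 0.274645·0.32 = 0.633080 + 0.087886 = 0.720966
Of this, 0.087886 comes from 0.274645·0.32 (the overloaded truck=true cases).
Hence the posterior is 0.087886/0.720966 ≈ 0.1219.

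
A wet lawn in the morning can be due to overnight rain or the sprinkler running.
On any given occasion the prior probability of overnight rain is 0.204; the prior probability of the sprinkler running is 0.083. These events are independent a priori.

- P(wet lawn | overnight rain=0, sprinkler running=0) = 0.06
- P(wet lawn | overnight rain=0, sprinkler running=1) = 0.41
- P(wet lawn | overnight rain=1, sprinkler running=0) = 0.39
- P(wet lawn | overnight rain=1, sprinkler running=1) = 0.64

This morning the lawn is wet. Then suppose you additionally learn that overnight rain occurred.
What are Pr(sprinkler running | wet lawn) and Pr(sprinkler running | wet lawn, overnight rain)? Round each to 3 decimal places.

P(wet lawn) = 0.06·0.796·0.917 + 0.41·0.796·0.083 + 0.39·0.204·0.917 + 0.64·0.204·0.083 = 0.043796 + 0.027088 + 0.072957 + 0.010836 = 0.154677
Restricting to configurations with sprinkler running present: 0.027088 + 0.010836 = 0.037924.
P(sprinkler running | wet lawn) = 0.037924 / 0.154677 ≈ 0.245

Now condition on the additional information:
For the numerator, keep only sprinkler running=true terms: 0.64×0.083 = 0.053120
Denominator P(wet lawn | overnight rain): 0.39×0.917 + 0.64×0.083 = 0.410750
P(sprinkler running | wet lawn, overnight rain) = 0.053120/0.410750 ≈ 0.129
This is intercausal reasoning (explaining away): once overnight rain accounts for the wet lawn, sprinkler running becomes less likely.

Pr(sprinkler running | wet lawn) ≈ 0.245; Pr(sprinkler running | wet lawn, overnight rain) ≈ 0.129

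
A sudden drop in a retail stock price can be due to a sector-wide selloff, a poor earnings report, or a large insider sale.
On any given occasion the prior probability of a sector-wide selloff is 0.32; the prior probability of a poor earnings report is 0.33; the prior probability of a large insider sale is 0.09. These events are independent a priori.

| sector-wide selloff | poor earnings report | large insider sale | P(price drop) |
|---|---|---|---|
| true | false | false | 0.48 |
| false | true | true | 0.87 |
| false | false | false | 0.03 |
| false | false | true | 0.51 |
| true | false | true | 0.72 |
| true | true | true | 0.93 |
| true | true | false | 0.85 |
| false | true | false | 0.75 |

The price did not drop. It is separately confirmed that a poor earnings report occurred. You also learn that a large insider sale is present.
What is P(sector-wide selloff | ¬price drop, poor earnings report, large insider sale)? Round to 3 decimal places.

P(sector-wide selloff | ¬price drop, poor earnings report, large insider sale) ≈ 0.202

P(¬price drop | poor earnings report, large insider sale) = 0.13·0.68 + 0.07·0.32 = 0.088400 + 0.022400 = 0.110800
Of this, 0.022400 comes from 0.07·0.32 (the sector-wide selloff=true cases).
So P(sector-wide selloff | ¬price drop, poor earnings report, large insider sale) = 0.022400/0.110800 ≈ 0.202.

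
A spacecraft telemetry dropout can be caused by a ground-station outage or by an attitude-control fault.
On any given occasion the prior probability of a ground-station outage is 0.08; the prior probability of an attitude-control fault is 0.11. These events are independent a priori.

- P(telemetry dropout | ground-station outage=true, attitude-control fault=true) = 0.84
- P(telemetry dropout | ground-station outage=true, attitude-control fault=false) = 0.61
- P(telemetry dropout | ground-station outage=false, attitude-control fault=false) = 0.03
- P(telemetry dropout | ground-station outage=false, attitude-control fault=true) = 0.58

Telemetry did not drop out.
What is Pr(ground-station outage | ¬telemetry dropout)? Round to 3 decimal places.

Pr(ground-station outage | ¬telemetry dropout) ≈ 0.034

Weight on ground-station outage=true, given the evidence: 0.027768 + 0.001408 = 0.029176
Denominator P(¬telemetry dropout): 0.97*0.92*0.89 + 0.42*0.92*0.11 + 0.39*0.08*0.89 + 0.16*0.08*0.11 = 0.865916
Posterior = 0.029176 / 0.865916 ≈ 0.034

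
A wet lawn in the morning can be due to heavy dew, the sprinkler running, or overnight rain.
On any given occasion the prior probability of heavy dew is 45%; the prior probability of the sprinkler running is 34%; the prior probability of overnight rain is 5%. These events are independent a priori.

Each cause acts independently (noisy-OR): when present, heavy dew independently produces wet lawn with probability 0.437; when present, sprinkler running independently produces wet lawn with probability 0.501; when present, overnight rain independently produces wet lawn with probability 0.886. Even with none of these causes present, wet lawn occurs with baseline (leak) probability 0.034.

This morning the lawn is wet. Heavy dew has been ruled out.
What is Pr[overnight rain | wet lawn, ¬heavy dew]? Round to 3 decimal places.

Pr[overnight rain | wet lawn, ¬heavy dew] ≈ 0.194

Under noisy-OR, P(wet lawn | causes) = 1 − (1−0.034)·∏(1−qᵢ) over the active causes.
P(wet lawn | ¬heavy dew) = 0.034×0.66×0.95 + 0.889876×0.66×0.05 + 0.517966×0.34×0.95 + 0.945048×0.34×0.05 = 0.021318 + 0.029366 + 0.167303 + 0.016066 = 0.234053
Of this, 0.045432 comes from 0.029366 + 0.016066 (the overnight rain=true cases).
Hence the posterior is 0.045432/0.234053 ≈ 0.194.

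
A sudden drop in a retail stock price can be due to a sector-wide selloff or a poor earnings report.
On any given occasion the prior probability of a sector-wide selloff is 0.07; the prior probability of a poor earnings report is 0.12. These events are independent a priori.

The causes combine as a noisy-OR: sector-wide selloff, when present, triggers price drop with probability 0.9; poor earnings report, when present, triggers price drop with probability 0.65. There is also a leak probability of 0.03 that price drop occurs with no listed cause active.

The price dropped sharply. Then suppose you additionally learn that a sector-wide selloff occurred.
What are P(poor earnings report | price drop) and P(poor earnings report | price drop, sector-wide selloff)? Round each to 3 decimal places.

P(poor earnings report | price drop) ≈ 0.505; P(poor earnings report | price drop, sector-wide selloff) ≈ 0.127

Under noisy-OR, P(price drop | causes) = 1 − (1−0.03)·∏(1−qᵢ) over the active causes.
P(price drop) = 0.03*0.93*0.88 + 0.6605*0.93*0.12 + 0.903*0.07*0.88 + 0.96605*0.07*0.12 = 0.024552 + 0.073712 + 0.055625 + 0.008115 = 0.162004
Restricting to configurations with poor earnings report present: 0.073712 + 0.008115 = 0.081827.
Hence the posterior is 0.081827/0.162004 ≈ 0.505.

Now also conditioning on sector-wide selloff=true:
P(price drop | sector-wide selloff) = 0.903·0.88 + 0.96605·0.12 = 0.794640 + 0.115926 = 0.910566
Of this, 0.115926 comes from 0.96605·0.12 (the poor earnings report=true cases).
P(poor earnings report | price drop, sector-wide selloff) = 0.115926 / 0.910566 ≈ 0.127
— sector-wide selloff explains away the evidence for poor earnings report.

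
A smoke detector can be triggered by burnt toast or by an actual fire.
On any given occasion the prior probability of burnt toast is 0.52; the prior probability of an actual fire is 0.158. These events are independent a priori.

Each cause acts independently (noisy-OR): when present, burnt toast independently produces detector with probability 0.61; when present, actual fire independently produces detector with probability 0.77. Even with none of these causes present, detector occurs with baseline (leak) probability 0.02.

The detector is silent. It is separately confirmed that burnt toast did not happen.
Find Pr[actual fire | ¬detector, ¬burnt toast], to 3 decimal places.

Under noisy-OR, P(detector | causes) = 1 − (1−0.02)·∏(1−qᵢ) over the active causes.
For the numerator, keep only actual fire=true terms: 0.2254*0.158 = 0.035613
Denominator P(¬detector | ¬burnt toast): 0.98*0.842 + 0.2254*0.158 = 0.860773
Posterior = 0.035613 / 0.860773 ≈ 0.041

Pr[actual fire | ¬detector, ¬burnt toast] ≈ 0.041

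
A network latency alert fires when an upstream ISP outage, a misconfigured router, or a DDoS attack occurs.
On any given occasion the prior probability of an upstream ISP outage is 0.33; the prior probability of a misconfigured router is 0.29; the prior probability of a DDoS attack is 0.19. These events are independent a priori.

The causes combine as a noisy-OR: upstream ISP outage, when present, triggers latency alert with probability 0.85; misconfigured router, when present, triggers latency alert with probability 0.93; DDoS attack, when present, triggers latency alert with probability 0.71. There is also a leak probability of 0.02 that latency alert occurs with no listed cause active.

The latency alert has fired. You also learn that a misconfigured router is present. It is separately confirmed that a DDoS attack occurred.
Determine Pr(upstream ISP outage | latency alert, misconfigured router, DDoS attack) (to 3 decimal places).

Pr(upstream ISP outage | latency alert, misconfigured router, DDoS attack) ≈ 0.334

Under noisy-OR, P(latency alert | causes) = 1 − (1−0.02)·∏(1−qᵢ) over the active causes.
Numerator (weight on configurations with upstream ISP outage): 0.997016·0.33 = 0.329015
The normalizing constant is 0.980106·0.67 + 0.997016·0.33 = 0.985686
Posterior = 0.329015 / 0.985686 ≈ 0.334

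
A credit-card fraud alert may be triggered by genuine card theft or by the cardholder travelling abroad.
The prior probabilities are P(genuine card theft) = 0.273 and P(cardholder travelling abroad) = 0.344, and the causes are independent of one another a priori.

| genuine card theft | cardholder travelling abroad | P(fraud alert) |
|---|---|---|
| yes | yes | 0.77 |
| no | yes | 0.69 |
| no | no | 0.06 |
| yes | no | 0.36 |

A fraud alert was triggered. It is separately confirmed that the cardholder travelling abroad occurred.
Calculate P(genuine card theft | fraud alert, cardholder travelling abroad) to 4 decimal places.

P(fraud alert | cardholder travelling abroad) = 0.69*0.727 + 0.77*0.273 = 0.501630 + 0.210210 = 0.711840
The genuine card theft-present share is 0.77*0.273 = 0.210210.
Hence the posterior is 0.210210/0.711840 ≈ 0.2953.

P(genuine card theft | fraud alert, cardholder travelling abroad) ≈ 0.2953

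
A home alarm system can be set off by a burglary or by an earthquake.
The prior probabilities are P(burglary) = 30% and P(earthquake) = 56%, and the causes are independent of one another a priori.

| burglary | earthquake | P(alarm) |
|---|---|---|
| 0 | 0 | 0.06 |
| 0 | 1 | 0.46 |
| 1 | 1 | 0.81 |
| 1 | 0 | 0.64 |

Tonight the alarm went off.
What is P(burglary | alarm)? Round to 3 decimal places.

P(burglary | alarm) ≈ 0.526

By total probability over the 4 (burglary, earthquake) configurations:
  P(alarm) = 0.06×0.7×0.44 + 0.46×0.7×0.56 + 0.64×0.3×0.44 + 0.81×0.3×0.56
        = 0.018480 + 0.180320 + 0.084480 + 0.136080 = 0.419360
Keeping only the burglary-present terms gives 0.220560, so
  P(burglary | alarm) = 0.220560 / 0.419360 ≈ 0.526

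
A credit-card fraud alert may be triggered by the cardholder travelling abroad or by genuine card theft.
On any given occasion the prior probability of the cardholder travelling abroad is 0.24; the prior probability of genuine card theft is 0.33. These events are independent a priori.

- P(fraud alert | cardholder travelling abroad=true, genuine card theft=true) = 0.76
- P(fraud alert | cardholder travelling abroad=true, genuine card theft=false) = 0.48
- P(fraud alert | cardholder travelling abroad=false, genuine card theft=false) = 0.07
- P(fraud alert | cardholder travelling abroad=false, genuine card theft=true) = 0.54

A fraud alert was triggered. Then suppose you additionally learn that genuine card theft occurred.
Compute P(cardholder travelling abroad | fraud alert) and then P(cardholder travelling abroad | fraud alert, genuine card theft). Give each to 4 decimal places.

P(cardholder travelling abroad | fraud alert) ≈ 0.4454; P(cardholder travelling abroad | fraud alert, genuine card theft) ≈ 0.3077

Numerator (weight on configurations with cardholder travelling abroad): 0.077184 + 0.060192 = 0.137376
Normalizer over all consistent configurations: 0.07·0.76·0.67 + 0.54·0.76·0.33 + 0.48·0.24·0.67 + 0.76·0.24·0.33 = 0.308452
P(cardholder travelling abroad | fraud alert) = 0.137376/0.308452 ≈ 0.4454

Now condition on the additional information:
Enumerate both values of cardholder travelling abroad and weight by the priors:
  P(fraud alert | genuine card theft) = 0.54×0.76 + 0.76×0.24
        = 0.410400 + 0.182400 = 0.592800
Keeping only the cardholder travelling abroad-present terms gives 0.182400, so
  P(cardholder travelling abroad | fraud alert, genuine card theft) = 0.182400 / 0.592800 ≈ 0.3077
— genuine card theft explains away the evidence for cardholder travelling abroad.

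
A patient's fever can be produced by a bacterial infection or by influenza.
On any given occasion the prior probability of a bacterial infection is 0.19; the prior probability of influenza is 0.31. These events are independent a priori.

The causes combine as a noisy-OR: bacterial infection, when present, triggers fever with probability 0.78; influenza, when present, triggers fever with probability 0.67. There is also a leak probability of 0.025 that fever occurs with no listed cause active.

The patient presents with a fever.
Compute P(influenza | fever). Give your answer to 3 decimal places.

P(influenza | fever) ≈ 0.658

Under noisy-OR, P(fever | causes) = 1 − (1−0.025)·∏(1−qᵢ) over the active causes.
P(fever) = 0.025×0.81×0.69 + 0.67825×0.81×0.31 + 0.7855×0.19×0.69 + 0.929215×0.19×0.31 = 0.013973 + 0.170309 + 0.102979 + 0.054731 = 0.341992
Of this, 0.225040 comes from 0.170309 + 0.054731 (the influenza=true cases).
So P(influenza | fever) = 0.225040/0.341992 ≈ 0.658.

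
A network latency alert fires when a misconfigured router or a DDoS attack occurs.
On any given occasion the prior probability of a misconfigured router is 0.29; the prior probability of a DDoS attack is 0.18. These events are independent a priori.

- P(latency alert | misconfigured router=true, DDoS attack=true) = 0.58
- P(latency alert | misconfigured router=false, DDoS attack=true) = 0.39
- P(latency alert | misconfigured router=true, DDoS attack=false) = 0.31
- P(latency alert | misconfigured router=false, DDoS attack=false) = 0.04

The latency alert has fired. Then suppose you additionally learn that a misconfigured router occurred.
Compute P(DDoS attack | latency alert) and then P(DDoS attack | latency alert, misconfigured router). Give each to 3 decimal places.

P(latency alert) = 0.04*0.71*0.82 + 0.39*0.71*0.18 + 0.31*0.29*0.82 + 0.58*0.29*0.18 = 0.023288 + 0.049842 + 0.073718 + 0.030276 = 0.177124
Of this, 0.080118 comes from 0.049842 + 0.030276 (the DDoS attack=true cases).
Hence the posterior is 0.080118/0.177124 ≈ 0.452.

Now also conditioning on misconfigured router=true:
Numerator (weight on configurations with DDoS attack): 0.58×0.18 = 0.104400
Denominator P(latency alert | misconfigured router): 0.31×0.82 + 0.58×0.18 = 0.358600
Posterior = 0.104400 / 0.358600 ≈ 0.291
This is intercausal reasoning (explaining away): once misconfigured router accounts for the latency alert, DDoS attack becomes less likely.

P(DDoS attack | latency alert) ≈ 0.452; P(DDoS attack | latency alert, misconfigured router) ≈ 0.291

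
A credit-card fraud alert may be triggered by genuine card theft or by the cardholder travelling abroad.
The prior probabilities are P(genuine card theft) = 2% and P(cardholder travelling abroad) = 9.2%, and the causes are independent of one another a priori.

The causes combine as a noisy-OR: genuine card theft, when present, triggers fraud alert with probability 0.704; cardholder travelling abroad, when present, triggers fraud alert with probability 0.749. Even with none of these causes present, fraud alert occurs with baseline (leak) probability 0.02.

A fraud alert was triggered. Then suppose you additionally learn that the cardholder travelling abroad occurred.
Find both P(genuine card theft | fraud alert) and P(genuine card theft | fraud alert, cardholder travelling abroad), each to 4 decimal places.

P(genuine card theft | fraud alert) ≈ 0.1454; P(genuine card theft | fraud alert, cardholder travelling abroad) ≈ 0.0245

Under noisy-OR, P(fraud alert | causes) = 1 − (1−0.02)·∏(1−qᵢ) over the active causes.
P(fraud alert) = 0.02·0.98·0.908 + 0.75402·0.98·0.092 + 0.70992·0.02·0.908 + 0.92719·0.02·0.092 = 0.017797 + 0.067982 + 0.012892 + 0.001706 = 0.100377
The genuine card theft-present share is 0.012892 + 0.001706 = 0.014598.
Hence the posterior is 0.014598/0.100377 ≈ 0.1454.

Now also conditioning on cardholder travelling abroad=true:
P(fraud alert | cardholder travelling abroad) = 0.75402*0.98 + 0.92719*0.02 = 0.738940 + 0.018544 = 0.757484
Restricting to configurations with genuine card theft present: 0.92719*0.02 = 0.018544.
P(genuine card theft | fraud alert, cardholder travelling abroad) = 0.018544 / 0.757484 ≈ 0.0245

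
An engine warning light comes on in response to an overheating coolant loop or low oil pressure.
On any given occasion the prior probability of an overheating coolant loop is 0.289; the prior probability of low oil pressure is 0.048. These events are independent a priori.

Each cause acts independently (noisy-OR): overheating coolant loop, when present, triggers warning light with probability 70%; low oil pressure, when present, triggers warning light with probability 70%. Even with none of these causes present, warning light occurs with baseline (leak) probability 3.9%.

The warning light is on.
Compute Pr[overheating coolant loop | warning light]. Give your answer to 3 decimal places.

Pr[overheating coolant loop | warning light] ≈ 0.804

Under noisy-OR, P(warning light | causes) = 1 − (1−0.039)·∏(1−qᵢ) over the active causes.
Weight on overheating coolant loop=true, given the evidence: 0.195809 + 0.012672 = 0.208481
Denominator P(warning light): 0.039·0.711·0.952 + 0.7117·0.711·0.048 + 0.7117·0.289·0.952 + 0.91351·0.289·0.048 = 0.259168
P(overheating coolant loop | warning light) = 0.208481/0.259168 ≈ 0.804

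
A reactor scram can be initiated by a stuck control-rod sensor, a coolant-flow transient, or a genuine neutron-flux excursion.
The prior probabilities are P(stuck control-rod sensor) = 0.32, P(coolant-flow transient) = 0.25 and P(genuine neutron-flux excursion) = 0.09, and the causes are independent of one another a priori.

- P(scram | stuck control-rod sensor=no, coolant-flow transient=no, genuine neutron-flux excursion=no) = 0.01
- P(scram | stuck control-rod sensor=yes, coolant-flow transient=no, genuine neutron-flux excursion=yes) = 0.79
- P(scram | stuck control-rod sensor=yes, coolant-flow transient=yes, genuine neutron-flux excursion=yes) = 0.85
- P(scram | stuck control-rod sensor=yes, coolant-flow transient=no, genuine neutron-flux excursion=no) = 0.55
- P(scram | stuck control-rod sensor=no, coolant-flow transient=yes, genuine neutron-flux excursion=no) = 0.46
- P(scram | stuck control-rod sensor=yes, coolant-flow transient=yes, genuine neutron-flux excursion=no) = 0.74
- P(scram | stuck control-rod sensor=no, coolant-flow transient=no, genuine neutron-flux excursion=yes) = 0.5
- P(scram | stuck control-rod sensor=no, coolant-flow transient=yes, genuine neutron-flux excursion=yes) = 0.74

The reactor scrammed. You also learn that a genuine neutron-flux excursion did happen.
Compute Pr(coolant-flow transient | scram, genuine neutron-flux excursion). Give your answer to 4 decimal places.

P(scram | genuine neutron-flux excursion) = 0.5·0.68·0.75 + 0.74·0.68·0.25 + 0.79·0.32·0.75 + 0.85·0.32·0.25 = 0.255000 + 0.125800 + 0.189600 + 0.068000 = 0.638400
The coolant-flow transient-present share is 0.125800 + 0.068000 = 0.193800.
P(coolant-flow transient | scram, genuine neutron-flux excursion) = 0.193800 / 0.638400 ≈ 0.3036

Pr(coolant-flow transient | scram, genuine neutron-flux excursion) ≈ 0.3036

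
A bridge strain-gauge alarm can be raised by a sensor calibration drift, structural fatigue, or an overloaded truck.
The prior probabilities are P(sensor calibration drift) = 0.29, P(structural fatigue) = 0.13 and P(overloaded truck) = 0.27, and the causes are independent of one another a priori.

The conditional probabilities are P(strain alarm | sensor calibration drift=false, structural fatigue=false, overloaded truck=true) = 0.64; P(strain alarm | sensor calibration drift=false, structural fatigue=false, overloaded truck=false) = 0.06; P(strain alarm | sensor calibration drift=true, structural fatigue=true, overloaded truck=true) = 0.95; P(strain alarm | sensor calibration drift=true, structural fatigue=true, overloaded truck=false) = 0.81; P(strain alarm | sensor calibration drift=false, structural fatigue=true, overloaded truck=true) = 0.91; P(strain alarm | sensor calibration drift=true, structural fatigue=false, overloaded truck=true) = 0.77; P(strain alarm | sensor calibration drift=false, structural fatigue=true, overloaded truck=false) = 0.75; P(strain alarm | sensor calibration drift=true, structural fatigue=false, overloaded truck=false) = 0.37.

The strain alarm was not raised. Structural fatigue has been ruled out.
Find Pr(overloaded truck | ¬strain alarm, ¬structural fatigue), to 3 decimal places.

P(¬strain alarm | ¬structural fatigue) = 0.94*0.71*0.73 + 0.36*0.71*0.27 + 0.63*0.29*0.73 + 0.23*0.29*0.27 = 0.487202 + 0.069012 + 0.133371 + 0.018009 = 0.707594
The overloaded truck-present share is 0.069012 + 0.018009 = 0.087021.
P(overloaded truck | ¬strain alarm, ¬structural fatigue) = 0.087021 / 0.707594 ≈ 0.123

Pr(overloaded truck | ¬strain alarm, ¬structural fatigue) ≈ 0.123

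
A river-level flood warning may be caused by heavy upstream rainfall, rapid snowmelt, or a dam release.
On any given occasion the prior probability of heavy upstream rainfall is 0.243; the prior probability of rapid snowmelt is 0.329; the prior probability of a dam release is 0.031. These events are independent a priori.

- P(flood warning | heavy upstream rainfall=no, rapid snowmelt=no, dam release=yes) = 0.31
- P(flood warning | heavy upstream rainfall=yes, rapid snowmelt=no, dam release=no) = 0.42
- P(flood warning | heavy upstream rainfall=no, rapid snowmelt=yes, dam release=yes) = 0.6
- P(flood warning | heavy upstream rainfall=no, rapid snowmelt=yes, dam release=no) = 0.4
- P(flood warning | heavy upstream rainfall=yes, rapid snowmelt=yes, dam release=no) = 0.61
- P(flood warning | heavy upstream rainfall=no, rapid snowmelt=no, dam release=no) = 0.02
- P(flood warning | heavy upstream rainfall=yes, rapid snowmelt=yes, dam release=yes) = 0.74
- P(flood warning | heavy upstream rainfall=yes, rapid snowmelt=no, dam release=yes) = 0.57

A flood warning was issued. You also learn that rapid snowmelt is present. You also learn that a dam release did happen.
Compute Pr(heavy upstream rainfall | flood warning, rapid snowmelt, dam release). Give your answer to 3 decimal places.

P(flood warning | rapid snowmelt, dam release) = 0.6·0.757 + 0.74·0.243 = 0.454200 + 0.179820 = 0.634020
Of this, 0.179820 comes from 0.74·0.243 (the heavy upstream rainfall=true cases).
Hence the posterior is 0.179820/0.634020 ≈ 0.284.

Pr(heavy upstream rainfall | flood warning, rapid snowmelt, dam release) ≈ 0.284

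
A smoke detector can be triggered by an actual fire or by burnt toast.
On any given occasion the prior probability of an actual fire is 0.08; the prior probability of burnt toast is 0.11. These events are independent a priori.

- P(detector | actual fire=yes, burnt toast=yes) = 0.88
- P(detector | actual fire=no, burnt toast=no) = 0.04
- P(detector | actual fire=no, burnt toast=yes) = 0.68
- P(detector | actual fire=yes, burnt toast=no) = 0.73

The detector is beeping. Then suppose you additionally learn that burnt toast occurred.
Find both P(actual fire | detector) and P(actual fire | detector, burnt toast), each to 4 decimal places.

Numerator (weight on configurations with actual fire): 0.051976 + 0.007744 = 0.059720
The normalizing constant is 0.04·0.92·0.89 + 0.68·0.92·0.11 + 0.73·0.08·0.89 + 0.88·0.08·0.11 = 0.161288
P(actual fire | detector) = 0.059720/0.161288 ≈ 0.3703

Now condition on the additional information:
Numerator (weight on configurations with actual fire): 0.88*0.08 = 0.070400
Denominator P(detector | burnt toast): 0.68*0.92 + 0.88*0.08 = 0.696000
Posterior = 0.070400 / 0.696000 ≈ 0.1011
— burnt toast explains away the evidence for actual fire.

P(actual fire | detector) ≈ 0.3703; P(actual fire | detector, burnt toast) ≈ 0.1011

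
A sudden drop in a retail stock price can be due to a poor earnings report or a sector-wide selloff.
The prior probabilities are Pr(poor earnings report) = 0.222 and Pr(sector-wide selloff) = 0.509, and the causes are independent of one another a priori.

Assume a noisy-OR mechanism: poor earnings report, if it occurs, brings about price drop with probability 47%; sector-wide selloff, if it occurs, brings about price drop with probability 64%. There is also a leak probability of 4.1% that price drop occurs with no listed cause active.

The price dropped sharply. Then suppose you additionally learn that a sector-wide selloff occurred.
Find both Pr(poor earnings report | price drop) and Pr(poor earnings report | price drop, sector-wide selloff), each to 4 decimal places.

Pr(poor earnings report | price drop) ≈ 0.3467; Pr(poor earnings report | price drop, sector-wide selloff) ≈ 0.2626

Under noisy-OR, P(price drop | causes) = 1 − (1−0.041)·∏(1−qᵢ) over the active causes.
Enumerate the 4 (poor earnings report, sector-wide selloff) configurations and weight by the priors:
  P(price drop) = 0.041*0.778*0.491 + 0.65476*0.778*0.509 + 0.49173*0.222*0.491 + 0.817023*0.222*0.509
        = 0.015662 + 0.259286 + 0.053600 + 0.092322 = 0.420870
Keeping only the poor earnings report-present terms gives 0.145922, so
  P(poor earnings report | price drop) = 0.145922 / 0.420870 ≈ 0.3467

Now also conditioning on sector-wide selloff=true:
By total probability over both values of poor earnings report:
  P(price drop | sector-wide selloff) = 0.65476*0.778 + 0.817023*0.222
        = 0.509403 + 0.181379 = 0.690782
The terms with poor earnings report present sum to 0.181379, so
  P(poor earnings report | price drop, sector-wide selloff) = 0.181379 / 0.690782 ≈ 0.2626
This is intercausal reasoning (explaining away): once sector-wide selloff accounts for the price drop, poor earnings report becomes less likely.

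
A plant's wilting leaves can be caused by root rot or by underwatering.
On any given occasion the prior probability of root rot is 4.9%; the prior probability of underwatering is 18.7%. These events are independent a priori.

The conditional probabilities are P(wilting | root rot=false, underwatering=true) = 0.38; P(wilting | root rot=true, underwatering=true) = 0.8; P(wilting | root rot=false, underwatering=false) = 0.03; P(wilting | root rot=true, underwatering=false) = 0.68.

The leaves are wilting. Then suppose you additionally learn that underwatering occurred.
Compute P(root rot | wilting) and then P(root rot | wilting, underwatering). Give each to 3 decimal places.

By total probability over the 4 (root rot, underwatering) configurations:
  P(wilting) = 0.03·0.951·0.813 + 0.38·0.951·0.187 + 0.68·0.049·0.813 + 0.8·0.049·0.187
        = 0.023195 + 0.067578 + 0.027089 + 0.007330 = 0.125192
Keeping only the root rot-present terms gives 0.034419, so
  P(root rot | wilting) = 0.034419 / 0.125192 ≈ 0.275

With the extra evidence:
P(wilting | underwatering) = 0.38×0.951 + 0.8×0.049 = 0.361380 + 0.039200 = 0.400580
Restricting to configurations with root rot present: 0.8×0.049 = 0.039200.
So P(root rot | wilting, underwatering) = 0.039200/0.400580 ≈ 0.098.
— underwatering explains away the evidence for root rot.

P(root rot | wilting) ≈ 0.275; P(root rot | wilting, underwatering) ≈ 0.098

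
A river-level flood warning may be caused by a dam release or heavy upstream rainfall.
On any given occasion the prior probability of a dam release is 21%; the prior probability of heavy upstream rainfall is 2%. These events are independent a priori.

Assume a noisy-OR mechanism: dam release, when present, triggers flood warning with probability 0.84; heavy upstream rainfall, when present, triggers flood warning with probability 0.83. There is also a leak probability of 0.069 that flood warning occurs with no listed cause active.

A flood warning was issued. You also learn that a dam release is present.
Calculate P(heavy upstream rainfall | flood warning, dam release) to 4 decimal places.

P(heavy upstream rainfall | flood warning, dam release) ≈ 0.0228

Under noisy-OR, P(flood warning | causes) = 1 − (1−0.069)·∏(1−qᵢ) over the active causes.
By total probability over both values of heavy upstream rainfall:
  P(flood warning | dam release) = 0.85104·0.98 + 0.974677·0.02
        = 0.834019 + 0.019494 = 0.853513
Configurations with heavy upstream rainfall contribute 0.019494, so
  P(heavy upstream rainfall | flood warning, dam release) = 0.019494 / 0.853513 ≈ 0.0228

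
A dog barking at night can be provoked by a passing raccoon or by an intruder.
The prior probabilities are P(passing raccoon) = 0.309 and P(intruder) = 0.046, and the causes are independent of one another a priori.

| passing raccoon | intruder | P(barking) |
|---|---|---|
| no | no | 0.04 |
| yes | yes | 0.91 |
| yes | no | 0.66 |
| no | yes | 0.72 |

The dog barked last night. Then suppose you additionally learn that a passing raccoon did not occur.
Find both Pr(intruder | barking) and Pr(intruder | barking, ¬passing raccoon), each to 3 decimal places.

Weight on intruder=true, given the evidence: 0.022886 + 0.012935 = 0.035821
Normalizer over all consistent configurations: 0.04×0.691×0.954 + 0.72×0.691×0.046 + 0.66×0.309×0.954 + 0.91×0.309×0.046 = 0.256749
Posterior = 0.035821 / 0.256749 ≈ 0.140

With the extra evidence:
P(barking | ¬passing raccoon) = 0.04*0.954 + 0.72*0.046 = 0.038160 + 0.033120 = 0.071280
Of this, 0.033120 comes from 0.72*0.046 (the intruder=true cases).
So P(intruder | barking, ¬passing raccoon) = 0.033120/0.071280 ≈ 0.465.

Pr(intruder | barking) ≈ 0.140; Pr(intruder | barking, ¬passing raccoon) ≈ 0.465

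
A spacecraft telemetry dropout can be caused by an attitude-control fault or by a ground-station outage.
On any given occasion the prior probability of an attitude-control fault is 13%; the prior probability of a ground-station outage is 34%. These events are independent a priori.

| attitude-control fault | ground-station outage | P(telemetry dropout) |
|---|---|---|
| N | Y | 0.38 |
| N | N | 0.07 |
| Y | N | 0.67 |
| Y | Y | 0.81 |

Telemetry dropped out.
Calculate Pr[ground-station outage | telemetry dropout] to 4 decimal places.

Pr[ground-station outage | telemetry dropout] ≈ 0.6027

P(telemetry dropout) = 0.07*0.87*0.66 + 0.38*0.87*0.34 + 0.67*0.13*0.66 + 0.81*0.13*0.34 = 0.040194 + 0.112404 + 0.057486 + 0.035802 = 0.245886
Restricting to configurations with ground-station outage present: 0.112404 + 0.035802 = 0.148206.
So P(ground-station outage | telemetry dropout) = 0.148206/0.245886 ≈ 0.6027.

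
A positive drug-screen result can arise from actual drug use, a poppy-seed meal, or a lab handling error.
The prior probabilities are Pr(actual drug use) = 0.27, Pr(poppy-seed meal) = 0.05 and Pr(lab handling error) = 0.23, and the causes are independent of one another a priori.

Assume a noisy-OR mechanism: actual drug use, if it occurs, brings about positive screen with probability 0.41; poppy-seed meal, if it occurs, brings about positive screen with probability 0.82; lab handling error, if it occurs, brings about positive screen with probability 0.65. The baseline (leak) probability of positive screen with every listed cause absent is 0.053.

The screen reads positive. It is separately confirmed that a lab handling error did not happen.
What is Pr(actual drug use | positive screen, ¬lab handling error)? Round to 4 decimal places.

Under noisy-OR, P(positive screen | causes) = 1 − (1−0.053)·∏(1−qᵢ) over the active causes.
P(positive screen | ¬lab handling error) = 0.053·0.73·0.95 + 0.82954·0.73·0.05 + 0.44127·0.27·0.95 + 0.899429·0.27·0.05 = 0.036755 + 0.030278 + 0.113186 + 0.012142 = 0.192361
The actual drug use-present share is 0.113186 + 0.012142 = 0.125328.
P(actual drug use | positive screen, ¬lab handling error) = 0.125328 / 0.192361 ≈ 0.6515

Pr(actual drug use | positive screen, ¬lab handling error) ≈ 0.6515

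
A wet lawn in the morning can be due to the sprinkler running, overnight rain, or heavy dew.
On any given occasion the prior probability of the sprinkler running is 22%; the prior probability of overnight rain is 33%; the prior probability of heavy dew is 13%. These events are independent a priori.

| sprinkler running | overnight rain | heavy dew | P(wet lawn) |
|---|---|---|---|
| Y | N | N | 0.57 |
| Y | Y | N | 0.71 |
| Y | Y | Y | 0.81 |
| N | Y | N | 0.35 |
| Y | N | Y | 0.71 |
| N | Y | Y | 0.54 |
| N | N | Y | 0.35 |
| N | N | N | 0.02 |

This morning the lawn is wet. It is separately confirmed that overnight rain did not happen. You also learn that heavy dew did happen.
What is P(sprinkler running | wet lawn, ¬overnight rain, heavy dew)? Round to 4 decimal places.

P(sprinkler running | wet lawn, ¬overnight rain, heavy dew) ≈ 0.3639

For the numerator, keep only sprinkler running=true terms: 0.71·0.22 = 0.156200
The normalizing constant is 0.35·0.78 + 0.71·0.22 = 0.429200
Posterior = 0.156200 / 0.429200 ≈ 0.3639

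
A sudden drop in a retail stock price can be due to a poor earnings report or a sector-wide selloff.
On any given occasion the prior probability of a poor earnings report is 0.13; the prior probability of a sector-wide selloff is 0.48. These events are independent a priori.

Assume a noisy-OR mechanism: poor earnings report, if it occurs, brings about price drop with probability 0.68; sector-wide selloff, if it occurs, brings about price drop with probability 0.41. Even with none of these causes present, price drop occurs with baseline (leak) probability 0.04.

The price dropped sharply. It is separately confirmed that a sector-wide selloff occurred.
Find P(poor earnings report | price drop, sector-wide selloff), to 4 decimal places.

P(poor earnings report | price drop, sector-wide selloff) ≈ 0.2201

Under noisy-OR, P(price drop | causes) = 1 − (1−0.04)·∏(1−qᵢ) over the active causes.
P(price drop | sector-wide selloff) = 0.4336×0.87 + 0.818752×0.13 = 0.377232 + 0.106438 = 0.483670
The poor earnings report-present share is 0.818752×0.13 = 0.106438.
P(poor earnings report | price drop, sector-wide selloff) = 0.106438 / 0.483670 ≈ 0.2201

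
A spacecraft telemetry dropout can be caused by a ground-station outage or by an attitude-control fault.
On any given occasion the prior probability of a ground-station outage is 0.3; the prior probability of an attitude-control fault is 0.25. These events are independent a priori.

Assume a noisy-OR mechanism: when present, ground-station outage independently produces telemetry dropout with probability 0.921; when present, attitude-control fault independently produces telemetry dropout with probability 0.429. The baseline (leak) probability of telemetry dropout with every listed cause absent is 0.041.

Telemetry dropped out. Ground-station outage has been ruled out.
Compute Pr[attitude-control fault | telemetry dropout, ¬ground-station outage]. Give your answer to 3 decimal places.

Pr[attitude-control fault | telemetry dropout, ¬ground-station outage] ≈ 0.786

Under noisy-OR, P(telemetry dropout | causes) = 1 − (1−0.041)·∏(1−qᵢ) over the active causes.
By total probability over both values of attitude-control fault:
  P(telemetry dropout | ¬ground-station outage) = 0.041×0.75 + 0.452411×0.25
        = 0.030750 + 0.113103 = 0.143853
The terms with attitude-control fault present sum to 0.113103, so
  P(attitude-control fault | telemetry dropout, ¬ground-station outage) = 0.113103 / 0.143853 ≈ 0.786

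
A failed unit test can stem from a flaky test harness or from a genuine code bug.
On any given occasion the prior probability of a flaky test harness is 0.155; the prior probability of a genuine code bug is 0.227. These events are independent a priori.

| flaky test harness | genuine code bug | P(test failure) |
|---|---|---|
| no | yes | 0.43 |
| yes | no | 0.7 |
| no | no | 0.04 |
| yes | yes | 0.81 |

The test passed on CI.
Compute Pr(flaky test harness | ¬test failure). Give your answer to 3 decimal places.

P(¬test failure) = 0.96×0.845×0.773 + 0.57×0.845×0.227 + 0.3×0.155×0.773 + 0.19×0.155×0.227 = 0.627058 + 0.109335 + 0.035944 + 0.006685 = 0.779022
Of this, 0.042629 comes from 0.035944 + 0.006685 (the flaky test harness=true cases).
So P(flaky test harness | ¬test failure) = 0.042629/0.779022 ≈ 0.055.

Pr(flaky test harness | ¬test failure) ≈ 0.055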